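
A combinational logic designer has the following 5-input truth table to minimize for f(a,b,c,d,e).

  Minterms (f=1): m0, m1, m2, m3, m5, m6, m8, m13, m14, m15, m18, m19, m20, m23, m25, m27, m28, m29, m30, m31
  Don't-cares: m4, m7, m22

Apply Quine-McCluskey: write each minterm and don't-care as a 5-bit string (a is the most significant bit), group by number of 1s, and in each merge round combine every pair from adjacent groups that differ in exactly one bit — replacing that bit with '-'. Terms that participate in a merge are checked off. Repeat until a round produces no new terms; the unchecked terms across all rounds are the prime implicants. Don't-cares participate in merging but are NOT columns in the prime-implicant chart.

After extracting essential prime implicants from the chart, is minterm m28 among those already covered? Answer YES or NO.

[col 0] 00000*, 00001*, 00010*, 00011*, 00100*, 00101*, 00110*, 00111*, 01000*, 01101*, 01110*, 01111*, 10010*, 10011*, 10100*, 10110*, 10111*, 11001*, 11011*, 11100*, 11101*, 11110*, 11111*
[col 1] -0010*, -0011*, -0100*, -0110*, -0111*, -1101*, -1110*, -1111*, 0-000, 0-101*, 0-110*, 0-111*, 00-00*, 00-01*, 00-10*, 00-11*, 000-0*, 000-1*, 0000-*, 0001-*, 001-0*, 001-1*, 0010-*, 0011-*, 011-1*, 0111-*, 1-011*, 1-100*, 1-110*, 1-111*, 10-10*, 10-11*, 1001-*, 101-0*, 1011-*, 11-01*, 11-11*, 110-1*, 111-0*, 111-1*, 1110-*, 1111-*
[col 2] --110*, --111*, -0-10*, -0-11*, -001-*, -01-0, -011-*, -11-1, -111-*, 0-1-1, 0-11-*, 00--0*, 00--1*, 00-0-*, 00-1-*, 000--*, 001--*, 1--11, 1-1-0, 1-11-*, 10-1-*, 11--1, 111--
[col 3] --11-, -0-1-, 00---
Prime implicants: --11-, -0-1-, -01-0, -11-1, 0-000, 0-1-1, 00---, 1--11, 1-1-0, 11--1, 111--
PI chart (minterm → PIs covering it):
  0 | 0-000,00---
  1 | 00---  (sole → essential)
  2 | -0-1-,00---
  3 | -0-1-,00---
  5 | 0-1-1,00---
  6 | --11-,-0-1-,-01-0,00---
  8 | 0-000  (sole → essential)
  13 | -11-1,0-1-1
  14 | --11-  (sole → essential)
  15 | --11-,-11-1,0-1-1
  18 | -0-1-  (sole → essential)
  19 | -0-1-,1--11
  20 | -01-0,1-1-0
  23 | --11-,-0-1-,1--11
  25 | 11--1  (sole → essential)
  27 | 1--11,11--1
  28 | 1-1-0,111--
  29 | -11-1,11--1,111--
  30 | --11-,1-1-0,111--
  31 | --11-,-11-1,1--11,11--1,111--
Essential prime implicants: --11-, -0-1-, 0-000, 00---, 11--1

NO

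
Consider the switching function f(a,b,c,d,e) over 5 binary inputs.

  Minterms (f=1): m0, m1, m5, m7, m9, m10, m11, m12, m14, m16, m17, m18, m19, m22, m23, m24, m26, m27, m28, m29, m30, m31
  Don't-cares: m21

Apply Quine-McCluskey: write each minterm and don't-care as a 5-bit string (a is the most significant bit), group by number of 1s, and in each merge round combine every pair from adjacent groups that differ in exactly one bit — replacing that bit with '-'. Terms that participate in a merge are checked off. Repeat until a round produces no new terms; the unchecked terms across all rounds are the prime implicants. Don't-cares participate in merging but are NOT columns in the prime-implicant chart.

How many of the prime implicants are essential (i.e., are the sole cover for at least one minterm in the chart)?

Round 0: 00000✓ 00001✓ 00101✓ 00111✓ 01001✓ 01010✓ 01011✓ 01100✓ 01110✓ 10000✓ 10001✓ 10010✓ 10011✓ 10101✓ 10110✓ 10111✓ 11000✓ 11010✓ 11011✓ 11100✓ 11101✓ 11110✓ 11111✓
Round 1: -0000✓ -0001✓ -0101✓ -0111✓ -1010✓ -1011✓ -1100✓ -1110✓ 0-001 00-01✓ 0000-✓ 001-1✓ 01-10✓ 010-1 0101-✓ 011-0✓ 1-000✓ 1-010✓ 1-011✓ 1-101✓ 1-110✓ 1-111✓ 10-01✓ 10-10✓ 10-11✓ 100-0✓ 100-1✓ 1000-✓ 1001-✓ 101-1✓ 1011-✓ 11-00✓ 11-10✓ 11-11✓ 110-0✓ 1101-✓ 111-0✓ 111-1✓ 1110-✓ 1111-✓
Round 2: -0-01 -000- -01-1 -1-10 -101- -11-0 1--10✓ 1--11✓ 1-0-0 1-01-✓ 1-1-1 1-11-✓ 10--1 10-1-✓ 100-- 11--0 11-1-✓ 111--
Round 3: 1--1-
PIs = {-0-01, -000-, -01-1, -1-10, -101-, -11-0, 0-001, 010-1, 1--1-, 1-0-0, 1-1-1, 10--1, 100--, 11--0, 111--}
Coverage chart:
  m0: -000- ←essential
  m1: -0-01,-000-,0-001
  m5: -0-01,-01-1
  m7: -01-1 ←essential
  m9: 0-001,010-1
  m10: -1-10,-101-
  m11: -101-,010-1
  m12: -11-0 ←essential
  m14: -1-10,-11-0
  m16: -000-,1-0-0,100--
  m17: -0-01,-000-,10--1,100--
  m18: 1--1-,1-0-0,100--
  m19: 1--1-,10--1,100--
  m22: 1--1- ←essential
  m23: -01-1,1--1-,1-1-1,10--1
  m24: 1-0-0,11--0
  m26: -1-10,-101-,1--1-,1-0-0,11--0
  m27: -101-,1--1-
  m28: -11-0,11--0,111--
  m29: 1-1-1,111--
  m30: -1-10,-11-0,1--1-,11--0,111--
  m31: 1--1-,1-1-1,111--
Essential: -000-, -01-1, -11-0, 1--1-

4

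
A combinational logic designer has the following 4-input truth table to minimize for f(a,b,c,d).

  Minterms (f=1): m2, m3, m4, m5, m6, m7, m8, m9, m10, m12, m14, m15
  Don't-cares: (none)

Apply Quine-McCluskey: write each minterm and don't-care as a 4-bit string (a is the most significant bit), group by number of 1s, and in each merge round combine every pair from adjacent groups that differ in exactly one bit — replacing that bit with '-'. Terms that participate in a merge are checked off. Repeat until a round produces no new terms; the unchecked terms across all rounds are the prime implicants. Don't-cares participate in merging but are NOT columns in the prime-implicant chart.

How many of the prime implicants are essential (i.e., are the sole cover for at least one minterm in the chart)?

4

[col 0] 0010*, 0011*, 0100*, 0101*, 0110*, 0111*, 1000*, 1001*, 1010*, 1100*, 1110*, 1111*
[col 1] -010*, -100*, -110*, -111*, 0-10*, 0-11*, 001-*, 01-0*, 01-1*, 010-*, 011-*, 1-00*, 1-10*, 10-0*, 100-, 11-0*, 111-*
[col 2] --10, -1-0, -11-, 0-1-, 01--, 1--0
Prime implicants: --10, -1-0, -11-, 0-1-, 01--, 1--0, 100-
PI chart (minterm → PIs covering it):
  2 | --10,0-1-
  3 | 0-1-  (sole → essential)
  4 | -1-0,01--
  5 | 01--  (sole → essential)
  6 | --10,-1-0,-11-,0-1-,01--
  7 | -11-,0-1-,01--
  8 | 1--0,100-
  9 | 100-  (sole → essential)
  10 | --10,1--0
  12 | -1-0,1--0
  14 | --10,-1-0,-11-,1--0
  15 | -11-  (sole → essential)
Essential prime implicants: -11-, 0-1-, 01--, 100-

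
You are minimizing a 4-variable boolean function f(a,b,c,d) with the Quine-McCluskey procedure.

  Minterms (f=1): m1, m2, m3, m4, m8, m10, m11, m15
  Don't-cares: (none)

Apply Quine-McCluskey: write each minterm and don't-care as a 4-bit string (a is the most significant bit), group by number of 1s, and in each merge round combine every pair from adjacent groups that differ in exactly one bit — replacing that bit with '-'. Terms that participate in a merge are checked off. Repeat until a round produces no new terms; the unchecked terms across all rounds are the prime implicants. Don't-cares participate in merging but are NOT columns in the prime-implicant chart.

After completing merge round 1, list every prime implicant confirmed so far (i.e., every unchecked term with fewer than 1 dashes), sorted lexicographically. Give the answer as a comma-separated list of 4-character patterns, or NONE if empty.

0100

Round 0: 0001✓ 0010✓ 0011✓ 0100 1000✓ 1010✓ 1011✓ 1111✓
Round 1: -010✓ -011✓ 00-1 001-✓ 1-11 10-0 101-✓
Round 2: -01-
PIs = {-01-, 00-1, 0100, 1-11, 10-0}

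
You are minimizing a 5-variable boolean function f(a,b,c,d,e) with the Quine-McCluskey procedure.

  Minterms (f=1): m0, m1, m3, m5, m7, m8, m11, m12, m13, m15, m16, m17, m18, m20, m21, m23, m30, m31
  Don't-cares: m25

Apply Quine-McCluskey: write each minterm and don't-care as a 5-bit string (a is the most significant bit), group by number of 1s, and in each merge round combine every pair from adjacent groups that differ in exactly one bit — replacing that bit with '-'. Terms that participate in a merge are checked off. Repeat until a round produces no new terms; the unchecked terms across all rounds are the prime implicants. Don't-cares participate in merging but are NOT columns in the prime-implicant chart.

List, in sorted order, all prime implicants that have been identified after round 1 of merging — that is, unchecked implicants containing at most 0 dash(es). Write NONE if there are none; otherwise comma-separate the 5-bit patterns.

Round 0: 00000✓ 00001✓ 00011✓ 00101✓ 00111✓ 01000✓ 01011✓ 01100✓ 01101✓ 01111✓ 10000✓ 10001✓ 10010✓ 10100✓ 10101✓ 10111✓ 11001✓ 11110✓ 11111✓
Round 1: -0000✓ -0001✓ -0101✓ -0111✓ -1111✓ 0-000 0-011✓ 0-101✓ 0-111✓ 00-01✓ 00-11✓ 000-1✓ 0000-✓ 001-1✓ 01-00 01-11✓ 011-1✓ 0110- 1-001 1-111✓ 10-00✓ 10-01✓ 100-0 1000-✓ 101-1✓ 1010-✓ 1111-
Round 2: --111 -0-01 -000- -01-1 0--11 0-1-1 00--1 10-0-
PIs = {--111, -0-01, -000-, -01-1, 0--11, 0-000, 0-1-1, 00--1, 01-00, 0110-, 1-001, 10-0-, 100-0, 1111-}

NONE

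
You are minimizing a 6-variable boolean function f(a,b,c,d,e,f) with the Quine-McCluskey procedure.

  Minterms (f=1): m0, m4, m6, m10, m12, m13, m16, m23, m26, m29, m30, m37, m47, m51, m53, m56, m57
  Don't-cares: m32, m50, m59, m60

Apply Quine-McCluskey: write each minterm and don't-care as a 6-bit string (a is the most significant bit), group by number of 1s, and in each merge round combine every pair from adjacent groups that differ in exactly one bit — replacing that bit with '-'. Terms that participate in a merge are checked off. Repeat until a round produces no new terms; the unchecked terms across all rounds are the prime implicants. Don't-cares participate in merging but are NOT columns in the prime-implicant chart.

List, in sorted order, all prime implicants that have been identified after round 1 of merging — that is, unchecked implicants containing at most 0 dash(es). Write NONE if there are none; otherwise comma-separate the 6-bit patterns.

010111, 101111

[col 0] 000000*, 000100*, 000110*, 001010*, 001100*, 001101*, 010000*, 010111, 011010*, 011101*, 011110*, 100000*, 100101*, 101111, 110010*, 110011*, 110101*, 111000*, 111001*, 111011*, 111100*
[col 1] -00000, 0-0000, 0-1010, 0-1101, 00-100, 000-00, 0001-0, 00110-, 011-10, 1-0101, 11-011, 11001-, 111-00, 1110-1, 11100-
Prime implicants: -00000, 0-0000, 0-1010, 0-1101, 00-100, 000-00, 0001-0, 00110-, 010111, 011-10, 1-0101, 101111, 11-011, 11001-, 111-00, 1110-1, 11100-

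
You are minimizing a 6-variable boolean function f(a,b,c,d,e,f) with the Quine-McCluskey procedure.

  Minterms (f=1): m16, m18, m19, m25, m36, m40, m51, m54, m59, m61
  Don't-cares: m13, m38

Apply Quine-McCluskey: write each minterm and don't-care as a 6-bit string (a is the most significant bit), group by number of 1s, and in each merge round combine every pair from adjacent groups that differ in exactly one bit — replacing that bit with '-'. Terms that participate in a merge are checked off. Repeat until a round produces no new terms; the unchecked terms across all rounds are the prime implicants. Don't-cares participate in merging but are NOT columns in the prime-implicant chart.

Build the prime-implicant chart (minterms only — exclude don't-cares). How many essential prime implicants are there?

Round 0: 001101 010000✓ 010010✓ 010011✓ 011001 100100✓ 100110✓ 101000 110011✓ 110110✓ 111011✓ 111101
Round 1: -10011 0100-0 01001- 1-0110 1001-0 11-011
PIs = {-10011, 001101, 0100-0, 01001-, 011001, 1-0110, 1001-0, 101000, 11-011, 111101}
Coverage chart:
  m16: 0100-0 ←essential
  m18: 0100-0,01001-
  m19: -10011,01001-
  m25: 011001 ←essential
  m36: 1001-0 ←essential
  m40: 101000 ←essential
  m51: -10011,11-011
  m54: 1-0110 ←essential
  m59: 11-011 ←essential
  m61: 111101 ←essential
Essential: 0100-0, 011001, 1-0110, 1001-0, 101000, 11-011, 111101

7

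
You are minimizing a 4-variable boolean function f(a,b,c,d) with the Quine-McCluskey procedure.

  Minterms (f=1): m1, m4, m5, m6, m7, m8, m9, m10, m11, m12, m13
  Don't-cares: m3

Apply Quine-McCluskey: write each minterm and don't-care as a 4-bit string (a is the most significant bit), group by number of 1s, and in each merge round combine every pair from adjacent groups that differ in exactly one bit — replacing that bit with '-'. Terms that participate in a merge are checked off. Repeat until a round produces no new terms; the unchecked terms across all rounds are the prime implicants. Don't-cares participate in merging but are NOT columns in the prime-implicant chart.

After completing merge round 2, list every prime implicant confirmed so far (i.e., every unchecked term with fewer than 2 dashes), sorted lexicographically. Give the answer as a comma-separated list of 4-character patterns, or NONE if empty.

[col 0] 0001*, 0011*, 0100*, 0101*, 0110*, 0111*, 1000*, 1001*, 1010*, 1011*, 1100*, 1101*
[col 1] -001*, -011*, -100*, -101*, 0-01*, 0-11*, 00-1*, 01-0*, 01-1*, 010-*, 011-*, 1-00*, 1-01*, 10-0*, 10-1*, 100-*, 101-*, 110-*
[col 2] --01, -0-1, -10-, 0--1, 01--, 1-0-, 10--
Prime implicants: --01, -0-1, -10-, 0--1, 01--, 1-0-, 10--

NONE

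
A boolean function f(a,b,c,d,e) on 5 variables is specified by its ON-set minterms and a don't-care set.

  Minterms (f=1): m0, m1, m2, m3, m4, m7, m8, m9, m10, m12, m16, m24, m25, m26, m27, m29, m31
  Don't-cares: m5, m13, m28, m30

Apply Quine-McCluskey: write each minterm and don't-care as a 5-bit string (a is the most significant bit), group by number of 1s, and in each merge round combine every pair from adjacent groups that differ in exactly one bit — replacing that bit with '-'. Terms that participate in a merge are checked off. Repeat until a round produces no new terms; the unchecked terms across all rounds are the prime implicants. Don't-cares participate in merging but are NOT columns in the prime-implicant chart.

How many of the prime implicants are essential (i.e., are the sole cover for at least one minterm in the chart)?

4

size-2^0 implicants → 00000(✓)  00001(✓)  00010(✓)  00011(✓)  00100(✓)  00101(✓)  00111(✓)  01000(✓)  01001(✓)  01010(✓)  01100(✓)  01101(✓)  10000(✓)  11000(✓)  11001(✓)  11010(✓)  11011(✓)  11100(✓)  11101(✓)  11110(✓)  11111(✓)
size-2^1 implicants → -0000(✓)  -1000(✓)  -1001(✓)  -1010(✓)  -1100(✓)  -1101(✓)  0-000(✓)  0-001(✓)  0-010(✓)  0-100(✓)  0-101(✓)  00-00(✓)  00-01(✓)  00-11(✓)  000-0(✓)  000-1(✓)  0000-(✓)  0001-(✓)  001-1(✓)  0010-(✓)  01-00(✓)  01-01(✓)  010-0(✓)  0100-(✓)  0110-(✓)  1-000(✓)  11-00(✓)  11-01(✓)  11-10(✓)  11-11(✓)  110-0(✓)  110-1(✓)  1100-(✓)  1101-(✓)  111-0(✓)  111-1(✓)  1110-(✓)  1111-(✓)
size-2^2 implicants → --000  -1-00(✓)  -1-01(✓)  -10-0  -100-(✓)  -110-(✓)  0--00(✓)  0--01(✓)  0-0-0  0-00-(✓)  0-10-(✓)  00--1  00-0-(✓)  000--  01-0-(✓)  11--0(✓)  11--1(✓)  11-0-(✓)  11-1-(✓)  110--(✓)  111--(✓)
size-2^3 implicants → -1-0-  0--0-  11---
Unchecked terms (primes): --000, -1-0-, -10-0, 0--0-, 0-0-0, 00--1, 000--, 11---
Minterm coverage:
  m0 ⊆ --000,0--0-,0-0-0,000--
  m1 ⊆ 0--0-,00--1,000--
  m2 ⊆ 0-0-0,000--
  m3 ⊆ 00--1,000--
  m4 ⊆ 0--0- [E]
  m7 ⊆ 00--1 [E]
  m8 ⊆ --000,-1-0-,-10-0,0--0-,0-0-0
  m9 ⊆ -1-0-,0--0-
  m10 ⊆ -10-0,0-0-0
  m12 ⊆ -1-0-,0--0-
  m16 ⊆ --000 [E]
  m24 ⊆ --000,-1-0-,-10-0,11---
  m25 ⊆ -1-0-,11---
  m26 ⊆ -10-0,11---
  m27 ⊆ 11--- [E]
  m29 ⊆ -1-0-,11---
  m31 ⊆ 11--- [E]
E = {--000, 0--0-, 00--1, 11---}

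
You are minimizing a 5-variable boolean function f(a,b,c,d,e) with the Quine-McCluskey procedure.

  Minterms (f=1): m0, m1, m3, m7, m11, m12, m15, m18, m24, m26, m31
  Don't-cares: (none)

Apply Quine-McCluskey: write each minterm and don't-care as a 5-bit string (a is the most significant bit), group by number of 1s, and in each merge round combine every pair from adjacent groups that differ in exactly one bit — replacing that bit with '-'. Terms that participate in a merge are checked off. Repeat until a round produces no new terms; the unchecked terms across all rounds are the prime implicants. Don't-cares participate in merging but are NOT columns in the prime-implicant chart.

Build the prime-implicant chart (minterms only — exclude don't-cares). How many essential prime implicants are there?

size-2^0 implicants → 00000(✓)  00001(✓)  00011(✓)  00111(✓)  01011(✓)  01100  01111(✓)  10010(✓)  11000(✓)  11010(✓)  11111(✓)
size-2^1 implicants → -1111  0-011(✓)  0-111(✓)  00-11(✓)  000-1  0000-  01-11(✓)  1-010  110-0
size-2^2 implicants → 0--11
Unchecked terms (primes): -1111, 0--11, 000-1, 0000-, 01100, 1-010, 110-0
Minterm coverage:
  m0 ⊆ 0000- [E]
  m1 ⊆ 000-1,0000-
  m3 ⊆ 0--11,000-1
  m7 ⊆ 0--11 [E]
  m11 ⊆ 0--11 [E]
  m12 ⊆ 01100 [E]
  m15 ⊆ -1111,0--11
  m18 ⊆ 1-010 [E]
  m24 ⊆ 110-0 [E]
  m26 ⊆ 1-010,110-0
  m31 ⊆ -1111 [E]
E = {-1111, 0--11, 0000-, 01100, 1-010, 110-0}

6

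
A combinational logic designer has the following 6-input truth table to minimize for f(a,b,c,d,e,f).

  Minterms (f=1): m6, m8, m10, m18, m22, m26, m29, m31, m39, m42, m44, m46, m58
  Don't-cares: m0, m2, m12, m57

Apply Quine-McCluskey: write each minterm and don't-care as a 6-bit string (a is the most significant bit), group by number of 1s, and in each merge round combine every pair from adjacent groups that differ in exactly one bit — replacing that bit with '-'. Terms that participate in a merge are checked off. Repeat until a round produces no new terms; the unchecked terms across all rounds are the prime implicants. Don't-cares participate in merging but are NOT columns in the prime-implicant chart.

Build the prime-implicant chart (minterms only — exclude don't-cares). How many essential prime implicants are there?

Round 0: 000000✓ 000010✓ 000110✓ 001000✓ 001010✓ 001100✓ 010010✓ 010110✓ 011010✓ 011101✓ 011111✓ 100111 101010✓ 101100✓ 101110✓ 111001 111010✓
Round 1: -01010✓ -01100 -11010✓ 0-0010✓ 0-0110✓ 0-1010✓ 00-000✓ 00-010✓ 000-10✓ 0000-0✓ 001-00 0010-0✓ 01-010✓ 010-10✓ 0111-1 1-1010✓ 101-10 1011-0
Round 2: --1010 0--010 0-0-10 00-0-0
PIs = {--1010, -01100, 0--010, 0-0-10, 00-0-0, 001-00, 0111-1, 100111, 101-10, 1011-0, 111001}
Coverage chart:
  m6: 0-0-10 ←essential
  m8: 00-0-0,001-00
  m10: --1010,0--010,00-0-0
  m18: 0--010,0-0-10
  m22: 0-0-10 ←essential
  m26: --1010,0--010
  m29: 0111-1 ←essential
  m31: 0111-1 ←essential
  m39: 100111 ←essential
  m42: --1010,101-10
  m44: -01100,1011-0
  m46: 101-10,1011-0
  m58: --1010 ←essential
Essential: --1010, 0-0-10, 0111-1, 100111

4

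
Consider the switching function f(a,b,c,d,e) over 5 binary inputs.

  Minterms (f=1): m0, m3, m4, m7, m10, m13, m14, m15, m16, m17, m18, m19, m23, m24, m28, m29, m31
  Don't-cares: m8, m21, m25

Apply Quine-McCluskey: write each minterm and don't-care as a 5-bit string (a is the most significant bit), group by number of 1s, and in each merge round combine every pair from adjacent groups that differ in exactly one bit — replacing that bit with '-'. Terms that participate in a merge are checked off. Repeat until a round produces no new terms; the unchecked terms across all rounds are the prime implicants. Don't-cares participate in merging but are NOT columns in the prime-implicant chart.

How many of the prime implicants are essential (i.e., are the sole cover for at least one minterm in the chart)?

5

size-2^0 implicants → 00000(✓)  00011(✓)  00100(✓)  00111(✓)  01000(✓)  01010(✓)  01101(✓)  01110(✓)  01111(✓)  10000(✓)  10001(✓)  10010(✓)  10011(✓)  10101(✓)  10111(✓)  11000(✓)  11001(✓)  11100(✓)  11101(✓)  11111(✓)
size-2^1 implicants → -0000(✓)  -0011(✓)  -0111(✓)  -1000(✓)  -1101(✓)  -1111(✓)  0-000(✓)  0-111(✓)  00-00  00-11(✓)  01-10  010-0  011-1(✓)  0111-  1-000(✓)  1-001(✓)  1-101(✓)  1-111(✓)  10-01(✓)  10-11(✓)  100-0(✓)  100-1(✓)  1000-(✓)  1001-(✓)  101-1(✓)  11-00(✓)  11-01(✓)  1100-(✓)  111-1(✓)  1110-(✓)
size-2^2 implicants → --000  --111  -0-11  -11-1  1--01  1-00-  1-1-1  10--1  100--  11-0-
Unchecked terms (primes): --000, --111, -0-11, -11-1, 00-00, 01-10, 010-0, 0111-, 1--01, 1-00-, 1-1-1, 10--1, 100--, 11-0-
Minterm coverage:
  m0 ⊆ --000,00-00
  m3 ⊆ -0-11 [E]
  m4 ⊆ 00-00 [E]
  m7 ⊆ --111,-0-11
  m10 ⊆ 01-10,010-0
  m13 ⊆ -11-1 [E]
  m14 ⊆ 01-10,0111-
  m15 ⊆ --111,-11-1,0111-
  m16 ⊆ --000,1-00-,100--
  m17 ⊆ 1--01,1-00-,10--1,100--
  m18 ⊆ 100-- [E]
  m19 ⊆ -0-11,10--1,100--
  m23 ⊆ --111,-0-11,1-1-1,10--1
  m24 ⊆ --000,1-00-,11-0-
  m28 ⊆ 11-0- [E]
  m29 ⊆ -11-1,1--01,1-1-1,11-0-
  m31 ⊆ --111,-11-1,1-1-1
E = {-0-11, -11-1, 00-00, 100--, 11-0-}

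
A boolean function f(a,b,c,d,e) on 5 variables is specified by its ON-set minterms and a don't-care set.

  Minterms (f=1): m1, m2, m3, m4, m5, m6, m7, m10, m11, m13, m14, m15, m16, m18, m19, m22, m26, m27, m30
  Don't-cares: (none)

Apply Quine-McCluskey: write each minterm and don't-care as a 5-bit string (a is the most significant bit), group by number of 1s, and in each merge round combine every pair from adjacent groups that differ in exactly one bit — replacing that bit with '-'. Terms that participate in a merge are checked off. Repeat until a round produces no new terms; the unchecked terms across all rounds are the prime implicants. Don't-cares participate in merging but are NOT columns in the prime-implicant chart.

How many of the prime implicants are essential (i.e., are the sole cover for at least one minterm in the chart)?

6

Round 0: 00001✓ 00010✓ 00011✓ 00100✓ 00101✓ 00110✓ 00111✓ 01010✓ 01011✓ 01101✓ 01110✓ 01111✓ 10000✓ 10010✓ 10011✓ 10110✓ 11010✓ 11011✓ 11110✓
Round 1: -0010✓ -0011✓ -0110✓ -1010✓ -1011✓ -1110✓ 0-010✓ 0-011✓ 0-101✓ 0-110✓ 0-111✓ 00-01✓ 00-10✓ 00-11✓ 000-1✓ 0001-✓ 001-0✓ 001-1✓ 0010-✓ 0011-✓ 01-10✓ 01-11✓ 0101-✓ 011-1✓ 0111-✓ 1-010✓ 1-011✓ 1-110✓ 10-10✓ 100-0 1001-✓ 11-10✓ 1101-✓
Round 2: --010✓ --011✓ --110✓ -0-10✓ -001-✓ -1-10✓ -101-✓ 0--10✓ 0--11✓ 0-01-✓ 0-1-1 0-11-✓ 00--1 00-1-✓ 001-- 01-1-✓ 1--10✓ 1-01-✓
Round 3: ---10 --01- 0--1-
PIs = {---10, --01-, 0--1-, 0-1-1, 00--1, 001--, 100-0}
Coverage chart:
  m1: 00--1 ←essential
  m2: ---10,--01-,0--1-
  m3: --01-,0--1-,00--1
  m4: 001-- ←essential
  m5: 0-1-1,00--1,001--
  m6: ---10,0--1-,001--
  m7: 0--1-,0-1-1,00--1,001--
  m10: ---10,--01-,0--1-
  m11: --01-,0--1-
  m13: 0-1-1 ←essential
  m14: ---10,0--1-
  m15: 0--1-,0-1-1
  m16: 100-0 ←essential
  m18: ---10,--01-,100-0
  m19: --01- ←essential
  m22: ---10 ←essential
  m26: ---10,--01-
  m27: --01- ←essential
  m30: ---10 ←essential
Essential: ---10, --01-, 0-1-1, 00--1, 001--, 100-0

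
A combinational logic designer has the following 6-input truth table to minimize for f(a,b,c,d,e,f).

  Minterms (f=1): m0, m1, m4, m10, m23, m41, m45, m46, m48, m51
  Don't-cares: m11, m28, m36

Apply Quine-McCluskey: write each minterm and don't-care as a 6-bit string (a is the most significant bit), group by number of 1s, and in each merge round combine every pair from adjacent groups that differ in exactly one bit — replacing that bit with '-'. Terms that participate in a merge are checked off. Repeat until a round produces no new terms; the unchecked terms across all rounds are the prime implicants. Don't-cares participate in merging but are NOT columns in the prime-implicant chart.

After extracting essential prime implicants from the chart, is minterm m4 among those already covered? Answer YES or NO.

size-2^0 implicants → 000000(✓)  000001(✓)  000100(✓)  001010(✓)  001011(✓)  010111  011100  100100(✓)  101001(✓)  101101(✓)  101110  110000  110011
size-2^1 implicants → -00100  000-00  00000-  00101-  101-01
Unchecked terms (primes): -00100, 000-00, 00000-, 00101-, 010111, 011100, 101-01, 101110, 110000, 110011
Minterm coverage:
  m0 ⊆ 000-00,00000-
  m1 ⊆ 00000- [E]
  m4 ⊆ -00100,000-00
  m10 ⊆ 00101- [E]
  m23 ⊆ 010111 [E]
  m41 ⊆ 101-01 [E]
  m45 ⊆ 101-01 [E]
  m46 ⊆ 101110 [E]
  m48 ⊆ 110000 [E]
  m51 ⊆ 110011 [E]
E = {00000-, 00101-, 010111, 101-01, 101110, 110000, 110011}

NO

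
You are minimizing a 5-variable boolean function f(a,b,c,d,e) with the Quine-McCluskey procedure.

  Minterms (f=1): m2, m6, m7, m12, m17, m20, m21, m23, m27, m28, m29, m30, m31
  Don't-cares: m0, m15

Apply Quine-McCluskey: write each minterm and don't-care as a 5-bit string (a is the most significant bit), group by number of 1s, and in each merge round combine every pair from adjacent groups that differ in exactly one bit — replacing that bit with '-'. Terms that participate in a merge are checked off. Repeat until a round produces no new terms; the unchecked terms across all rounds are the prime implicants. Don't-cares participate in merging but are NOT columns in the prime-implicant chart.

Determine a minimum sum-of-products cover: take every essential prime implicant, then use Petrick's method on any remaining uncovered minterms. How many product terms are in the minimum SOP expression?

7

Round 0: 00000✓ 00010✓ 00110✓ 00111✓ 01100✓ 01111✓ 10001✓ 10100✓ 10101✓ 10111✓ 11011✓ 11100✓ 11101✓ 11110✓ 11111✓
Round 1: -0111✓ -1100 -1111✓ 0-111✓ 00-10 000-0 0011- 1-100✓ 1-101✓ 1-111✓ 10-01 101-1✓ 1010-✓ 11-11 111-0✓ 111-1✓ 1110-✓ 1111-✓
Round 2: --111 1-1-1 1-10- 111--
PIs = {--111, -1100, 00-10, 000-0, 0011-, 1-1-1, 1-10-, 10-01, 11-11, 111--}
Coverage chart:
  m2: 00-10,000-0
  m6: 00-10,0011-
  m7: --111,0011-
  m12: -1100 ←essential
  m17: 10-01 ←essential
  m20: 1-10- ←essential
  m21: 1-1-1,1-10-,10-01
  m23: --111,1-1-1
  m27: 11-11 ←essential
  m28: -1100,1-10-,111--
  m29: 1-1-1,1-10-,111--
  m30: 111-- ←essential
  m31: --111,1-1-1,11-11,111--
Essential: -1100, 1-10-, 10-01, 11-11, 111--
Petrick residual → --111, 00-10
Min cover (7 terms): cde + bcd'e' + a'b'de' + acd' + ab'd'e + abde + abc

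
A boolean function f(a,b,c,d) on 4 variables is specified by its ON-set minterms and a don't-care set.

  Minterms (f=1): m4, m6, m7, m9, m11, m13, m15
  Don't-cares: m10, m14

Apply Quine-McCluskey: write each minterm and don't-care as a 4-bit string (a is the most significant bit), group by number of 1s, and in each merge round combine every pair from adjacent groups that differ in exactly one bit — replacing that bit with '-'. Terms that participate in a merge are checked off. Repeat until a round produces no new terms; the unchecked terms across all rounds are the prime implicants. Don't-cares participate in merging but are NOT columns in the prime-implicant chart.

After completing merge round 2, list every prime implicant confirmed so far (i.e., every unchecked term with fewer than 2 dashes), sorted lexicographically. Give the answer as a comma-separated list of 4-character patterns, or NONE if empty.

[col 0] 0100*, 0110*, 0111*, 1001*, 1010*, 1011*, 1101*, 1110*, 1111*
[col 1] -110*, -111*, 01-0, 011-*, 1-01*, 1-10*, 1-11*, 10-1*, 101-*, 11-1*, 111-*
[col 2] -11-, 1--1, 1-1-
Prime implicants: -11-, 01-0, 1--1, 1-1-

01-0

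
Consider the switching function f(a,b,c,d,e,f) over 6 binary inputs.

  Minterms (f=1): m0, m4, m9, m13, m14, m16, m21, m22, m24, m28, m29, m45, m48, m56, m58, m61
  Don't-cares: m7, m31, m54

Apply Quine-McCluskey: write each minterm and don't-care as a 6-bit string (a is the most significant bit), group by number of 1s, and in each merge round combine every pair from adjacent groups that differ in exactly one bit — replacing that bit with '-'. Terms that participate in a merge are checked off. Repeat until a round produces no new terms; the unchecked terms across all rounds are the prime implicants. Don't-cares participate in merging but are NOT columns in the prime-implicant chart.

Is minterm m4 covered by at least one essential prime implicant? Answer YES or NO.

YES

[col 0] 000000*, 000100*, 000111, 001001*, 001101*, 001110, 010000*, 010101*, 010110*, 011000*, 011100*, 011101*, 011111*, 101101*, 110000*, 110110*, 111000*, 111010*, 111101*
[col 1] -01101*, -10000*, -10110, -11000*, -11101*, 0-0000, 0-1101*, 000-00, 001-01, 01-000*, 01-101, 011-00, 0111-1, 01110-, 1-1101*, 11-000*, 1110-0
[col 2] --1101, -1-000
Prime implicants: --1101, -1-000, -10110, 0-0000, 000-00, 000111, 001-01, 001110, 01-101, 011-00, 0111-1, 01110-, 1110-0
PI chart (minterm → PIs covering it):
  0 | 0-0000,000-00
  4 | 000-00  (sole → essential)
  9 | 001-01  (sole → essential)
  13 | --1101,001-01
  14 | 001110  (sole → essential)
  16 | -1-000,0-0000
  21 | 01-101  (sole → essential)
  22 | -10110  (sole → essential)
  24 | -1-000,011-00
  28 | 011-00,01110-
  29 | --1101,01-101,0111-1,01110-
  45 | --1101  (sole → essential)
  48 | -1-000  (sole → essential)
  56 | -1-000,1110-0
  58 | 1110-0  (sole → essential)
  61 | --1101  (sole → essential)
Essential prime implicants: --1101, -1-000, -10110, 000-00, 001-01, 001110, 01-101, 1110-0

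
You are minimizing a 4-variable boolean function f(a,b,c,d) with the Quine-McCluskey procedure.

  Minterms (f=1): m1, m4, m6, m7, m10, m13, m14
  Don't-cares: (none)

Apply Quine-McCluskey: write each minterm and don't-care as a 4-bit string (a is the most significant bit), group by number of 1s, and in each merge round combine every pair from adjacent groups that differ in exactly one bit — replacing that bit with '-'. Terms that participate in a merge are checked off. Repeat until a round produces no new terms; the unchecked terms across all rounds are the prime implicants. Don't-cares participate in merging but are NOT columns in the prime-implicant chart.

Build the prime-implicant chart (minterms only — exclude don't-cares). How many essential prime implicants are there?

5

Round 0: 0001 0100✓ 0110✓ 0111✓ 1010✓ 1101 1110✓
Round 1: -110 01-0 011- 1-10
PIs = {-110, 0001, 01-0, 011-, 1-10, 1101}
Coverage chart:
  m1: 0001 ←essential
  m4: 01-0 ←essential
  m6: -110,01-0,011-
  m7: 011- ←essential
  m10: 1-10 ←essential
  m13: 1101 ←essential
  m14: -110,1-10
Essential: 0001, 01-0, 011-, 1-10, 1101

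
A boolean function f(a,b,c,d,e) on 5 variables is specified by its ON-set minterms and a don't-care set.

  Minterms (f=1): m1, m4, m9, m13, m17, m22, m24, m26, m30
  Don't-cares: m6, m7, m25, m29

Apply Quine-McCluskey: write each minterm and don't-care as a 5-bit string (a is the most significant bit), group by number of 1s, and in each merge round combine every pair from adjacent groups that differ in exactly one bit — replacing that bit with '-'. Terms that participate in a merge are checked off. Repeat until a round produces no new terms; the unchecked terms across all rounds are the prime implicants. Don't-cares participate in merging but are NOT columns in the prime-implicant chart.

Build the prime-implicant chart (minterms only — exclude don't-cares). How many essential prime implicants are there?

3

size-2^0 implicants → 00001(✓)  00100(✓)  00110(✓)  00111(✓)  01001(✓)  01101(✓)  10001(✓)  10110(✓)  11000(✓)  11001(✓)  11010(✓)  11101(✓)  11110(✓)
size-2^1 implicants → -0001(✓)  -0110  -1001(✓)  -1101(✓)  0-001(✓)  001-0  0011-  01-01(✓)  1-001(✓)  1-110  11-01(✓)  11-10  110-0  1100-
size-2^2 implicants → --001  -1-01
Unchecked terms (primes): --001, -0110, -1-01, 001-0, 0011-, 1-110, 11-10, 110-0, 1100-
Minterm coverage:
  m1 ⊆ --001 [E]
  m4 ⊆ 001-0 [E]
  m9 ⊆ --001,-1-01
  m13 ⊆ -1-01 [E]
  m17 ⊆ --001 [E]
  m22 ⊆ -0110,1-110
  m24 ⊆ 110-0,1100-
  m26 ⊆ 11-10,110-0
  m30 ⊆ 1-110,11-10
E = {--001, -1-01, 001-0}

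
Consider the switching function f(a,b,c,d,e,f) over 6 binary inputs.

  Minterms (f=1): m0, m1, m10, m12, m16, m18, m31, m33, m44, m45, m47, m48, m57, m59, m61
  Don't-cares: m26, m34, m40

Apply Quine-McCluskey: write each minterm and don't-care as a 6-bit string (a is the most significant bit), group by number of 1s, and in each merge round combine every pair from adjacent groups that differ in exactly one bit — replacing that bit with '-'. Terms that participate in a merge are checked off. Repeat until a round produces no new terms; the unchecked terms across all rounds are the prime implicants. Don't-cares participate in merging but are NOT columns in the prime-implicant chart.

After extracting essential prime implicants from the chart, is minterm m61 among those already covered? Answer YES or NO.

NO

Round 0: 000000✓ 000001✓ 001010✓ 001100✓ 010000✓ 010010✓ 011010✓ 011111 100001✓ 100010 101000✓ 101100✓ 101101✓ 101111✓ 110000✓ 111001✓ 111011✓ 111101✓
Round 1: -00001 -01100 -10000 0-0000 0-1010 00000- 01-010 0100-0 1-1101 101-00 1011-1 10110- 111-01 1110-1
PIs = {-00001, -01100, -10000, 0-0000, 0-1010, 00000-, 01-010, 0100-0, 011111, 1-1101, 100010, 101-00, 1011-1, 10110-, 111-01, 1110-1}
Coverage chart:
  m0: 0-0000,00000-
  m1: -00001,00000-
  m10: 0-1010 ←essential
  m12: -01100 ←essential
  m16: -10000,0-0000,0100-0
  m18: 01-010,0100-0
  m31: 011111 ←essential
  m33: -00001 ←essential
  m44: -01100,101-00,10110-
  m45: 1-1101,1011-1,10110-
  m47: 1011-1 ←essential
  m48: -10000 ←essential
  m57: 111-01,1110-1
  m59: 1110-1 ←essential
  m61: 1-1101,111-01
Essential: -00001, -01100, -10000, 0-1010, 011111, 1011-1, 1110-1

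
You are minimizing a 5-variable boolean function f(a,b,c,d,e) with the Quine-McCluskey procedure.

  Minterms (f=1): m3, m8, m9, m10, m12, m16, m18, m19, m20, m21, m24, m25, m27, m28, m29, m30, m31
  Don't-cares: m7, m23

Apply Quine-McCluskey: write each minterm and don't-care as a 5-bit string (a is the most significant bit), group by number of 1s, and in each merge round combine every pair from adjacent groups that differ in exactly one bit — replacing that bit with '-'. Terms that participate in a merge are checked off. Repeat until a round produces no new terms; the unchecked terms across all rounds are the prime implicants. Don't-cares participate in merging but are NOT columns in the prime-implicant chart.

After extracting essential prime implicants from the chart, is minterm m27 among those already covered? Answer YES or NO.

NO

Round 0: 00011✓ 00111✓ 01000✓ 01001✓ 01010✓ 01100✓ 10000✓ 10010✓ 10011✓ 10100✓ 10101✓ 10111✓ 11000✓ 11001✓ 11011✓ 11100✓ 11101✓ 11110✓ 11111✓
Round 1: -0011✓ -0111✓ -1000✓ -1001✓ -1100✓ 00-11✓ 01-00✓ 010-0 0100-✓ 1-000✓ 1-011✓ 1-100✓ 1-101✓ 1-111✓ 10-00✓ 10-11✓ 100-0 1001- 101-1✓ 1010-✓ 11-00✓ 11-01✓ 11-11✓ 110-1✓ 1100-✓ 111-0✓ 111-1✓ 1110-✓ 1111-✓
Round 2: -0-11 -1-00 -100- 1--00 1--11 1-1-1 1-10- 11--1 11-0- 111--
PIs = {-0-11, -1-00, -100-, 010-0, 1--00, 1--11, 1-1-1, 1-10-, 100-0, 1001-, 11--1, 11-0-, 111--}
Coverage chart:
  m3: -0-11 ←essential
  m8: -1-00,-100-,010-0
  m9: -100- ←essential
  m10: 010-0 ←essential
  m12: -1-00 ←essential
  m16: 1--00,100-0
  m18: 100-0,1001-
  m19: -0-11,1--11,1001-
  m20: 1--00,1-10-
  m21: 1-1-1,1-10-
  m24: -1-00,-100-,1--00,11-0-
  m25: -100-,11--1,11-0-
  m27: 1--11,11--1
  m28: -1-00,1--00,1-10-,11-0-,111--
  m29: 1-1-1,1-10-,11--1,11-0-,111--
  m30: 111-- ←essential
  m31: 1--11,1-1-1,11--1,111--
Essential: -0-11, -1-00, -100-, 010-0, 111--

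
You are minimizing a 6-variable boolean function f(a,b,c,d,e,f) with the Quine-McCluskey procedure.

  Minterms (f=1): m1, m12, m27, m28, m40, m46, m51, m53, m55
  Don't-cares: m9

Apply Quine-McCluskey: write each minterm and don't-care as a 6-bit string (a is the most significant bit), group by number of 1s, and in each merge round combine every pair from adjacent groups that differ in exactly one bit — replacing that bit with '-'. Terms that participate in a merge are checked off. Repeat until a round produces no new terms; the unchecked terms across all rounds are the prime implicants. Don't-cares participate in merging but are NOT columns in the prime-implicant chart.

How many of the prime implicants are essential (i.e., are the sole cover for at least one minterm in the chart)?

Round 0: 000001✓ 001001✓ 001100✓ 011011 011100✓ 101000 101110 110011✓ 110101✓ 110111✓
Round 1: 0-1100 00-001 110-11 1101-1
PIs = {0-1100, 00-001, 011011, 101000, 101110, 110-11, 1101-1}
Coverage chart:
  m1: 00-001 ←essential
  m12: 0-1100 ←essential
  m27: 011011 ←essential
  m28: 0-1100 ←essential
  m40: 101000 ←essential
  m46: 101110 ←essential
  m51: 110-11 ←essential
  m53: 1101-1 ←essential
  m55: 110-11,1101-1
Essential: 0-1100, 00-001, 011011, 101000, 101110, 110-11, 1101-1

7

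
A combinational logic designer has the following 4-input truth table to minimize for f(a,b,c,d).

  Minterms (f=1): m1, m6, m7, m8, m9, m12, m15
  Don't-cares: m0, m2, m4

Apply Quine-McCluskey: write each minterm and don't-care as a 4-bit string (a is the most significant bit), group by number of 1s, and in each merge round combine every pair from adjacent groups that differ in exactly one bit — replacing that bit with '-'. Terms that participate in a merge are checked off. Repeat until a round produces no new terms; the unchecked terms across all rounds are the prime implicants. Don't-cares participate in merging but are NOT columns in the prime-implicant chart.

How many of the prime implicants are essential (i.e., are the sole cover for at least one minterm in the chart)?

Round 0: 0000✓ 0001✓ 0010✓ 0100✓ 0110✓ 0111✓ 1000✓ 1001✓ 1100✓ 1111✓
Round 1: -000✓ -001✓ -100✓ -111 0-00✓ 0-10✓ 00-0✓ 000-✓ 01-0✓ 011- 1-00✓ 100-✓
Round 2: --00 -00- 0--0
PIs = {--00, -00-, -111, 0--0, 011-}
Coverage chart:
  m1: -00- ←essential
  m6: 0--0,011-
  m7: -111,011-
  m8: --00,-00-
  m9: -00- ←essential
  m12: --00 ←essential
  m15: -111 ←essential
Essential: --00, -00-, -111

3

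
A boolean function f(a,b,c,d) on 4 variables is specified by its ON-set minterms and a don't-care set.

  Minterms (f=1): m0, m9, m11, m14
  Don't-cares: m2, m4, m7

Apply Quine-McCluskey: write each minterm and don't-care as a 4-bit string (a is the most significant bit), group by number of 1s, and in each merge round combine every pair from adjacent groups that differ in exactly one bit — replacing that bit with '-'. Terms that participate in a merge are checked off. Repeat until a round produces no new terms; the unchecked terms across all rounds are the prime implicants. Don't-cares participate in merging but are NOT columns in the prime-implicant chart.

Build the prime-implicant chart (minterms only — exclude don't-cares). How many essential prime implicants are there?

[col 0] 0000*, 0010*, 0100*, 0111, 1001*, 1011*, 1110
[col 1] 0-00, 00-0, 10-1
Prime implicants: 0-00, 00-0, 0111, 10-1, 1110
PI chart (minterm → PIs covering it):
  0 | 0-00,00-0
  9 | 10-1  (sole → essential)
  11 | 10-1  (sole → essential)
  14 | 1110  (sole → essential)
Essential prime implicants: 10-1, 1110

2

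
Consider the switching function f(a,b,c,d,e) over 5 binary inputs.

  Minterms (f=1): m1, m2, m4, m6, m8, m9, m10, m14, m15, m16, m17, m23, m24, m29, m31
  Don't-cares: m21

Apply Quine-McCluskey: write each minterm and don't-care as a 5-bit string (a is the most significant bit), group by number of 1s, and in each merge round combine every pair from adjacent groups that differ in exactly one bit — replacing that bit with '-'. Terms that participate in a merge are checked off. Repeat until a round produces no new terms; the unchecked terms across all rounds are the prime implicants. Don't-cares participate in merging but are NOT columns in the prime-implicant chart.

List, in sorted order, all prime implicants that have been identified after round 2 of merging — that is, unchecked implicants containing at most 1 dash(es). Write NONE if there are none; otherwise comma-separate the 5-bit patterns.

-0001, -1000, -1111, 0-001, 001-0, 010-0, 0100-, 0111-, 1-000, 10-01, 1000-

size-2^0 implicants → 00001(✓)  00010(✓)  00100(✓)  00110(✓)  01000(✓)  01001(✓)  01010(✓)  01110(✓)  01111(✓)  10000(✓)  10001(✓)  10101(✓)  10111(✓)  11000(✓)  11101(✓)  11111(✓)
size-2^1 implicants → -0001  -1000  -1111  0-001  0-010(✓)  0-110(✓)  00-10(✓)  001-0  01-10(✓)  010-0  0100-  0111-  1-000  1-101(✓)  1-111(✓)  10-01  1000-  101-1(✓)  111-1(✓)
size-2^2 implicants → 0--10  1-1-1
Unchecked terms (primes): -0001, -1000, -1111, 0--10, 0-001, 001-0, 010-0, 0100-, 0111-, 1-000, 1-1-1, 10-01, 1000-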